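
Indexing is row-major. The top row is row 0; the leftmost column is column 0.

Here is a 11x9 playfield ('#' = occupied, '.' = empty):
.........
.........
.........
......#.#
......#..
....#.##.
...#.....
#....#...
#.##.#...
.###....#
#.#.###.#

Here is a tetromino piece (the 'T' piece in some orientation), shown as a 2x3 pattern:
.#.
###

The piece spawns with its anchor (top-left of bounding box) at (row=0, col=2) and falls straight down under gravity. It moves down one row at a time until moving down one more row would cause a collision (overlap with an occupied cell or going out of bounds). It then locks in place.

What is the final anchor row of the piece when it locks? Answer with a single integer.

Spawn at (row=0, col=2). Try each row:
  row 0: fits
  row 1: fits
  row 2: fits
  row 3: fits
  row 4: blocked -> lock at row 3

Answer: 3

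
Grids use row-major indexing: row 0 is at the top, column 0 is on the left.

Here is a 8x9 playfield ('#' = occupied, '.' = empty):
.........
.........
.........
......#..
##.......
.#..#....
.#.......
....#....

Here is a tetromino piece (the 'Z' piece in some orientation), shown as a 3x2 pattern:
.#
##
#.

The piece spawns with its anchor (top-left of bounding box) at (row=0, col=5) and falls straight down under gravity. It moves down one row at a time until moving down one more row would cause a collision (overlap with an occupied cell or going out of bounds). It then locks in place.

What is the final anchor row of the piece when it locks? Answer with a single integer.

Answer: 1

Derivation:
Spawn at (row=0, col=5). Try each row:
  row 0: fits
  row 1: fits
  row 2: blocked -> lock at row 1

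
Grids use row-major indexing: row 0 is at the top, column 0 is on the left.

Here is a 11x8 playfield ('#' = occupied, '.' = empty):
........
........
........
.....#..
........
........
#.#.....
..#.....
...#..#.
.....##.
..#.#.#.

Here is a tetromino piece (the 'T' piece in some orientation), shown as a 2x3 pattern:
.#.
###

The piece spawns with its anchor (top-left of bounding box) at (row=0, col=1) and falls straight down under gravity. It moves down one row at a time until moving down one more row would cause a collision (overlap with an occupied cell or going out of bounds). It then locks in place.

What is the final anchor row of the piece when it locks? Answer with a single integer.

Spawn at (row=0, col=1). Try each row:
  row 0: fits
  row 1: fits
  row 2: fits
  row 3: fits
  row 4: fits
  row 5: blocked -> lock at row 4

Answer: 4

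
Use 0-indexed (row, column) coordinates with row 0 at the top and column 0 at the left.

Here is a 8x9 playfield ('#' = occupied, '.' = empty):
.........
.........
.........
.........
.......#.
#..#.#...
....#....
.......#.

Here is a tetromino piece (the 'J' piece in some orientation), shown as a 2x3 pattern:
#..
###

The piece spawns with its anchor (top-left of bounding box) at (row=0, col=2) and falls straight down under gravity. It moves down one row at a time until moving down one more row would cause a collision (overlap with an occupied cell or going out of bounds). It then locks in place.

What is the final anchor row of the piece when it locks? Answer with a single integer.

Spawn at (row=0, col=2). Try each row:
  row 0: fits
  row 1: fits
  row 2: fits
  row 3: fits
  row 4: blocked -> lock at row 3

Answer: 3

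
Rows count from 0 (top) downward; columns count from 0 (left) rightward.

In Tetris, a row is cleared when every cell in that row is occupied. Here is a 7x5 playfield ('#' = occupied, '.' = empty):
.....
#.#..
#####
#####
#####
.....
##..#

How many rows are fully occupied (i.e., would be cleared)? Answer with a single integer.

Check each row:
  row 0: 5 empty cells -> not full
  row 1: 3 empty cells -> not full
  row 2: 0 empty cells -> FULL (clear)
  row 3: 0 empty cells -> FULL (clear)
  row 4: 0 empty cells -> FULL (clear)
  row 5: 5 empty cells -> not full
  row 6: 2 empty cells -> not full
Total rows cleared: 3

Answer: 3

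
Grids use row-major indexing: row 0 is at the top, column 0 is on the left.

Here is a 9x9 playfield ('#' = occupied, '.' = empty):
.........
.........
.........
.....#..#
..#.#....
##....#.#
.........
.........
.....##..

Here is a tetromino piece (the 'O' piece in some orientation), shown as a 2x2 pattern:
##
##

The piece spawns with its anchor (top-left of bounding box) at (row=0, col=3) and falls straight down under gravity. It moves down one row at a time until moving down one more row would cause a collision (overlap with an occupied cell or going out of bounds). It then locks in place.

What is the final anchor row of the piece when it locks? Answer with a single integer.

Answer: 2

Derivation:
Spawn at (row=0, col=3). Try each row:
  row 0: fits
  row 1: fits
  row 2: fits
  row 3: blocked -> lock at row 2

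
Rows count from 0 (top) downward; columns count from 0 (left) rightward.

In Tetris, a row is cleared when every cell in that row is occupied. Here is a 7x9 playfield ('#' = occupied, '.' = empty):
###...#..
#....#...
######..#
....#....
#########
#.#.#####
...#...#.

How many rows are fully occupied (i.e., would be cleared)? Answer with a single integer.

Check each row:
  row 0: 5 empty cells -> not full
  row 1: 7 empty cells -> not full
  row 2: 2 empty cells -> not full
  row 3: 8 empty cells -> not full
  row 4: 0 empty cells -> FULL (clear)
  row 5: 2 empty cells -> not full
  row 6: 7 empty cells -> not full
Total rows cleared: 1

Answer: 1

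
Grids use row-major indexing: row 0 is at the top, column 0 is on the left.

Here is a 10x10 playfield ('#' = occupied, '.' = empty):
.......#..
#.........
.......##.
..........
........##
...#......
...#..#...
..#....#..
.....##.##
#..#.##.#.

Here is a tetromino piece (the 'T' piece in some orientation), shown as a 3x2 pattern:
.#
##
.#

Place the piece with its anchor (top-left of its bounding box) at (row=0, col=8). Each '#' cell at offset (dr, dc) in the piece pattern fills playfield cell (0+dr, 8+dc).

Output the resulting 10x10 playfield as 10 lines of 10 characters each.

Fill (0+0,8+1) = (0,9)
Fill (0+1,8+0) = (1,8)
Fill (0+1,8+1) = (1,9)
Fill (0+2,8+1) = (2,9)

Answer: .......#.#
#.......##
.......###
..........
........##
...#......
...#..#...
..#....#..
.....##.##
#..#.##.#.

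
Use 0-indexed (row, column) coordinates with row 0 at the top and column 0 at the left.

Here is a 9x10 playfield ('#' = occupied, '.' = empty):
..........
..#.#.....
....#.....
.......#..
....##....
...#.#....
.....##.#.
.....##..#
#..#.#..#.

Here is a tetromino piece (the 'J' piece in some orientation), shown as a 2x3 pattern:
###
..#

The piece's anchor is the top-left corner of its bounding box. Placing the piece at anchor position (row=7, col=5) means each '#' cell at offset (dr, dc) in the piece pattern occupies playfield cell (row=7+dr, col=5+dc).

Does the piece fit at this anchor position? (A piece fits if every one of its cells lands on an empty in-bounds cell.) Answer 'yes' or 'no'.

Answer: no

Derivation:
Check each piece cell at anchor (7, 5):
  offset (0,0) -> (7,5): occupied ('#') -> FAIL
  offset (0,1) -> (7,6): occupied ('#') -> FAIL
  offset (0,2) -> (7,7): empty -> OK
  offset (1,2) -> (8,7): empty -> OK
All cells valid: no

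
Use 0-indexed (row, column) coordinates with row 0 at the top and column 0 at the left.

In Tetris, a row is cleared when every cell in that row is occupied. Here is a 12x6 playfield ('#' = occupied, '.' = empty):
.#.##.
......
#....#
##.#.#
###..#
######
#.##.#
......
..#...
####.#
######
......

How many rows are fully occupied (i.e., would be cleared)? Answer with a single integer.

Answer: 2

Derivation:
Check each row:
  row 0: 3 empty cells -> not full
  row 1: 6 empty cells -> not full
  row 2: 4 empty cells -> not full
  row 3: 2 empty cells -> not full
  row 4: 2 empty cells -> not full
  row 5: 0 empty cells -> FULL (clear)
  row 6: 2 empty cells -> not full
  row 7: 6 empty cells -> not full
  row 8: 5 empty cells -> not full
  row 9: 1 empty cell -> not full
  row 10: 0 empty cells -> FULL (clear)
  row 11: 6 empty cells -> not full
Total rows cleared: 2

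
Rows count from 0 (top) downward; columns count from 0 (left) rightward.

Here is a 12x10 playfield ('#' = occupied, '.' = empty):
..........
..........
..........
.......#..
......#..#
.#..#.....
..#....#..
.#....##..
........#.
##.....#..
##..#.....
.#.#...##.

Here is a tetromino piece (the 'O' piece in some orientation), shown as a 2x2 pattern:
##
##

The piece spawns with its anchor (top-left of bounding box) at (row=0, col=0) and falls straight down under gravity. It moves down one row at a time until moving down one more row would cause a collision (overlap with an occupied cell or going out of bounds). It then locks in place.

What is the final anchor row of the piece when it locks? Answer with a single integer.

Spawn at (row=0, col=0). Try each row:
  row 0: fits
  row 1: fits
  row 2: fits
  row 3: fits
  row 4: blocked -> lock at row 3

Answer: 3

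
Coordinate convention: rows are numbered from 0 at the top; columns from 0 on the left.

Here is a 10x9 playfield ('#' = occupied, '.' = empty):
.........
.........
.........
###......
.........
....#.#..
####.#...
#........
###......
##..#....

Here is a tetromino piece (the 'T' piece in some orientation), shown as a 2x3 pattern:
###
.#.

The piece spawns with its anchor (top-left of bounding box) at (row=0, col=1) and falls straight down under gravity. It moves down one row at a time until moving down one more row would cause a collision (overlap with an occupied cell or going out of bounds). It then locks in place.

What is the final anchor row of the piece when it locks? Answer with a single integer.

Spawn at (row=0, col=1). Try each row:
  row 0: fits
  row 1: fits
  row 2: blocked -> lock at row 1

Answer: 1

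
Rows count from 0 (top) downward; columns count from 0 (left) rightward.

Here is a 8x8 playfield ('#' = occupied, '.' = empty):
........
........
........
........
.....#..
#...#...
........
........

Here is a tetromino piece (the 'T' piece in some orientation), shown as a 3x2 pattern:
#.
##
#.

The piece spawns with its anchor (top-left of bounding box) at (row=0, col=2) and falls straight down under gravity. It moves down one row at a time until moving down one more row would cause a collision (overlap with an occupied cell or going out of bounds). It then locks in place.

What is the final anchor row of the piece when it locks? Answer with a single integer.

Answer: 5

Derivation:
Spawn at (row=0, col=2). Try each row:
  row 0: fits
  row 1: fits
  row 2: fits
  row 3: fits
  row 4: fits
  row 5: fits
  row 6: blocked -> lock at row 5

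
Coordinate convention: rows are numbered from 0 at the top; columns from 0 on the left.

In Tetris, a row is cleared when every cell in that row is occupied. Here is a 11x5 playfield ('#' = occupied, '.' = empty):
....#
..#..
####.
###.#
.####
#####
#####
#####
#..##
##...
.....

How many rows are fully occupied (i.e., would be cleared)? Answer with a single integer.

Answer: 3

Derivation:
Check each row:
  row 0: 4 empty cells -> not full
  row 1: 4 empty cells -> not full
  row 2: 1 empty cell -> not full
  row 3: 1 empty cell -> not full
  row 4: 1 empty cell -> not full
  row 5: 0 empty cells -> FULL (clear)
  row 6: 0 empty cells -> FULL (clear)
  row 7: 0 empty cells -> FULL (clear)
  row 8: 2 empty cells -> not full
  row 9: 3 empty cells -> not full
  row 10: 5 empty cells -> not full
Total rows cleared: 3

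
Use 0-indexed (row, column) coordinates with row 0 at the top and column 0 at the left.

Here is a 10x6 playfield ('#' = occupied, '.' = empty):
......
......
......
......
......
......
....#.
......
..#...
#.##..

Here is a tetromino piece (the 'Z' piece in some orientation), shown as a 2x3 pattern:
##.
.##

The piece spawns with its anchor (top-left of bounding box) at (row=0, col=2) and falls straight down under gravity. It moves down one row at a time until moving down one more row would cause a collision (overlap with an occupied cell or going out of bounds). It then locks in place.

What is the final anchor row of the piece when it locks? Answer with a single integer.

Spawn at (row=0, col=2). Try each row:
  row 0: fits
  row 1: fits
  row 2: fits
  row 3: fits
  row 4: fits
  row 5: blocked -> lock at row 4

Answer: 4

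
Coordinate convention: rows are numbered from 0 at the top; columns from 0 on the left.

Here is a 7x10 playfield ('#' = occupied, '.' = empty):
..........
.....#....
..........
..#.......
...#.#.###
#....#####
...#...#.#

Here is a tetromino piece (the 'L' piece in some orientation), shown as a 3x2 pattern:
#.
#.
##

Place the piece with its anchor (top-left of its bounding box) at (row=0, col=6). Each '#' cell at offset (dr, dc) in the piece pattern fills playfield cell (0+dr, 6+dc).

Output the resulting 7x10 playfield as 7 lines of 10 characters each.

Fill (0+0,6+0) = (0,6)
Fill (0+1,6+0) = (1,6)
Fill (0+2,6+0) = (2,6)
Fill (0+2,6+1) = (2,7)

Answer: ......#...
.....##...
......##..
..#.......
...#.#.###
#....#####
...#...#.#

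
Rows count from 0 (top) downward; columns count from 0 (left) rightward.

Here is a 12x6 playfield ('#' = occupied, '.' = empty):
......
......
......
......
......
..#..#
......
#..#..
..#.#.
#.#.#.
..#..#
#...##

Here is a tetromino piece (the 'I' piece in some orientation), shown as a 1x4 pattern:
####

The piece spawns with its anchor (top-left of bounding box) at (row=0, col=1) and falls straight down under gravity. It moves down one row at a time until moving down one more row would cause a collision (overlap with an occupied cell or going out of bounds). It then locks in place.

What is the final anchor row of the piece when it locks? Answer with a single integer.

Answer: 4

Derivation:
Spawn at (row=0, col=1). Try each row:
  row 0: fits
  row 1: fits
  row 2: fits
  row 3: fits
  row 4: fits
  row 5: blocked -> lock at row 4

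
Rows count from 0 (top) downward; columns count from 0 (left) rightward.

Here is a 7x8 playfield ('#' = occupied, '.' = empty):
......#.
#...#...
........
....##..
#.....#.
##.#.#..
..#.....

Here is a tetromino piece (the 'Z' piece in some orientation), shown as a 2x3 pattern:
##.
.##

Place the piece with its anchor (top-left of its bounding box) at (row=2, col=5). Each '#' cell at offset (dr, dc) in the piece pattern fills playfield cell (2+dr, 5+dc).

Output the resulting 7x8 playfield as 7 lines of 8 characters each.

Answer: ......#.
#...#...
.....##.
....####
#.....#.
##.#.#..
..#.....

Derivation:
Fill (2+0,5+0) = (2,5)
Fill (2+0,5+1) = (2,6)
Fill (2+1,5+1) = (3,6)
Fill (2+1,5+2) = (3,7)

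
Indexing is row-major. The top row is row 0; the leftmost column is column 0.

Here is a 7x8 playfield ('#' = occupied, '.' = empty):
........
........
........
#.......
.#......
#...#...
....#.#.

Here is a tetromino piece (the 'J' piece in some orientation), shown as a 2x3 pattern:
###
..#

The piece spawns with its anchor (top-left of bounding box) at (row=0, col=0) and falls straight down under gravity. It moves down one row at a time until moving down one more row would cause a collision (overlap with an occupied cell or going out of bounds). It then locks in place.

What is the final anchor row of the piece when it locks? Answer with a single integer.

Answer: 2

Derivation:
Spawn at (row=0, col=0). Try each row:
  row 0: fits
  row 1: fits
  row 2: fits
  row 3: blocked -> lock at row 2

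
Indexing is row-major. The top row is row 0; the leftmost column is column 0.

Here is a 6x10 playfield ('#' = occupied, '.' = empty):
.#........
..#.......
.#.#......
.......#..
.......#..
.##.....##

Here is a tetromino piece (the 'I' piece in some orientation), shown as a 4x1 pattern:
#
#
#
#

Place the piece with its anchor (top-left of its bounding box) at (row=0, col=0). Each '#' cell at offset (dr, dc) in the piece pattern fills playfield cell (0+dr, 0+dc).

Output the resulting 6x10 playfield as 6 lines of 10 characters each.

Fill (0+0,0+0) = (0,0)
Fill (0+1,0+0) = (1,0)
Fill (0+2,0+0) = (2,0)
Fill (0+3,0+0) = (3,0)

Answer: ##........
#.#.......
##.#......
#......#..
.......#..
.##.....##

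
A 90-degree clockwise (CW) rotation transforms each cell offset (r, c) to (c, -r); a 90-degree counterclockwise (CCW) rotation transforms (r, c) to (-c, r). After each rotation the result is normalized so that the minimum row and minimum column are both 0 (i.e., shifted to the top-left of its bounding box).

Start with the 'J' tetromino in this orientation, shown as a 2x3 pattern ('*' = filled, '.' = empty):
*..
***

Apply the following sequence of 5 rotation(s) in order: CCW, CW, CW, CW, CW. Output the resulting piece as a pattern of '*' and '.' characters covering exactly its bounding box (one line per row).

Start:
*..
***
After rotation 1 (CCW):
.*
.*
**
After rotation 2 (CW):
*..
***
After rotation 3 (CW):
**
*.
*.
After rotation 4 (CW):
***
..*
After rotation 5 (CW):
.*
.*
**

Answer: .*
.*
**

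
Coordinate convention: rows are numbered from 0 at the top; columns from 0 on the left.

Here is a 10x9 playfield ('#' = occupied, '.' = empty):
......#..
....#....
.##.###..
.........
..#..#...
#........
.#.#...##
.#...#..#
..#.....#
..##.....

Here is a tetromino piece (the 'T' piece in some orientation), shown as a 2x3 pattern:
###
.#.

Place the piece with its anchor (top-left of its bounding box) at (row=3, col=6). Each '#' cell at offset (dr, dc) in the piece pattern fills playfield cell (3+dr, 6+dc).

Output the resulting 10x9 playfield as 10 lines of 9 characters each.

Answer: ......#..
....#....
.##.###..
......###
..#..#.#.
#........
.#.#...##
.#...#..#
..#.....#
..##.....

Derivation:
Fill (3+0,6+0) = (3,6)
Fill (3+0,6+1) = (3,7)
Fill (3+0,6+2) = (3,8)
Fill (3+1,6+1) = (4,7)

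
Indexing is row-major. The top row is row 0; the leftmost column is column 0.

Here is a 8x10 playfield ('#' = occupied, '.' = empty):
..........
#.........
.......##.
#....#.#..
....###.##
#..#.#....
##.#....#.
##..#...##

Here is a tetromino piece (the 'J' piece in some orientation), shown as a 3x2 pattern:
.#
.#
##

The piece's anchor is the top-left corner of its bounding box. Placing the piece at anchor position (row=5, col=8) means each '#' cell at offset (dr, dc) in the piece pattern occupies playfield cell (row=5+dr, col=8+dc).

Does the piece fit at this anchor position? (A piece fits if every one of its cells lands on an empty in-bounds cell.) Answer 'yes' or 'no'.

Answer: no

Derivation:
Check each piece cell at anchor (5, 8):
  offset (0,1) -> (5,9): empty -> OK
  offset (1,1) -> (6,9): empty -> OK
  offset (2,0) -> (7,8): occupied ('#') -> FAIL
  offset (2,1) -> (7,9): occupied ('#') -> FAIL
All cells valid: no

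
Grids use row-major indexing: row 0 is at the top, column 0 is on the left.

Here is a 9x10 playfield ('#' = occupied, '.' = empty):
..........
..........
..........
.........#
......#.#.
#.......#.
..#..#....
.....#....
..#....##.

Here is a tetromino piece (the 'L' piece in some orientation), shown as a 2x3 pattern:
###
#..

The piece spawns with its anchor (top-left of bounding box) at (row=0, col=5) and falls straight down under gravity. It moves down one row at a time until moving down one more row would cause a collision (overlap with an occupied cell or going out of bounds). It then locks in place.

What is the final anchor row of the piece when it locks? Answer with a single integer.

Answer: 3

Derivation:
Spawn at (row=0, col=5). Try each row:
  row 0: fits
  row 1: fits
  row 2: fits
  row 3: fits
  row 4: blocked -> lock at row 3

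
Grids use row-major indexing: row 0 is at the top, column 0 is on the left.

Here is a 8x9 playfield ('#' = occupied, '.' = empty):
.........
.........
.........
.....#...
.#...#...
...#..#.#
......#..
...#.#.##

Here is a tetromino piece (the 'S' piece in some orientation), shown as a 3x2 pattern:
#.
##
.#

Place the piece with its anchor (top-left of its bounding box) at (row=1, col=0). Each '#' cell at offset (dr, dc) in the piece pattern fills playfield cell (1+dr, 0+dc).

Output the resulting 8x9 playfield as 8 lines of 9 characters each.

Answer: .........
#........
##.......
.#...#...
.#...#...
...#..#.#
......#..
...#.#.##

Derivation:
Fill (1+0,0+0) = (1,0)
Fill (1+1,0+0) = (2,0)
Fill (1+1,0+1) = (2,1)
Fill (1+2,0+1) = (3,1)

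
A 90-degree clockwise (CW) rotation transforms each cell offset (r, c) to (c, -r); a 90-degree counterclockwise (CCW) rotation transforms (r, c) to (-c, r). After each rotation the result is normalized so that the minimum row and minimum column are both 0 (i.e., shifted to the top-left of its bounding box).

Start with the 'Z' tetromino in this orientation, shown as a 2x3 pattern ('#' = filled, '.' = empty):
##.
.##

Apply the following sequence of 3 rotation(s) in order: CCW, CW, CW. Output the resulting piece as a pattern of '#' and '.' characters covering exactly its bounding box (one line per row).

Start:
##.
.##
After rotation 1 (CCW):
.#
##
#.
After rotation 2 (CW):
##.
.##
After rotation 3 (CW):
.#
##
#.

Answer: .#
##
#.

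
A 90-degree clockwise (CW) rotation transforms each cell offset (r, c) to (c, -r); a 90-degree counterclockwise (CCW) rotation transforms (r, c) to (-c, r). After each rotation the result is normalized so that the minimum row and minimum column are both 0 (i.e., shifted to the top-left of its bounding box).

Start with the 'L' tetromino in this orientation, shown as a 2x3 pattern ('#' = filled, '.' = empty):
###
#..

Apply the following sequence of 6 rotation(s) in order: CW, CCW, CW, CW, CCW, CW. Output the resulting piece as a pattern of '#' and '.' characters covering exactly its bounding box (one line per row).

Answer: ..#
###

Derivation:
Start:
###
#..
After rotation 1 (CW):
##
.#
.#
After rotation 2 (CCW):
###
#..
After rotation 3 (CW):
##
.#
.#
After rotation 4 (CW):
..#
###
After rotation 5 (CCW):
##
.#
.#
After rotation 6 (CW):
..#
###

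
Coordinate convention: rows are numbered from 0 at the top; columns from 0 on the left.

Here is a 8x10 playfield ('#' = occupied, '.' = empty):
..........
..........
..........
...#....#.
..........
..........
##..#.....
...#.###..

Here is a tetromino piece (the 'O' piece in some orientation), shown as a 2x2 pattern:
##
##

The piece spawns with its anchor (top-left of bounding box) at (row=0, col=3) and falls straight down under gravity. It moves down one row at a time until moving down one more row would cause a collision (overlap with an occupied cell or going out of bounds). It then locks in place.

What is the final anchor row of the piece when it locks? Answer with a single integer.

Spawn at (row=0, col=3). Try each row:
  row 0: fits
  row 1: fits
  row 2: blocked -> lock at row 1

Answer: 1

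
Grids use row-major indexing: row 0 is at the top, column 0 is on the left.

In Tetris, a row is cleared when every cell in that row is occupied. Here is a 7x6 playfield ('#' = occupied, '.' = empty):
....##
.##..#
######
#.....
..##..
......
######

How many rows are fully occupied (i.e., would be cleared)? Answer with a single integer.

Check each row:
  row 0: 4 empty cells -> not full
  row 1: 3 empty cells -> not full
  row 2: 0 empty cells -> FULL (clear)
  row 3: 5 empty cells -> not full
  row 4: 4 empty cells -> not full
  row 5: 6 empty cells -> not full
  row 6: 0 empty cells -> FULL (clear)
Total rows cleared: 2

Answer: 2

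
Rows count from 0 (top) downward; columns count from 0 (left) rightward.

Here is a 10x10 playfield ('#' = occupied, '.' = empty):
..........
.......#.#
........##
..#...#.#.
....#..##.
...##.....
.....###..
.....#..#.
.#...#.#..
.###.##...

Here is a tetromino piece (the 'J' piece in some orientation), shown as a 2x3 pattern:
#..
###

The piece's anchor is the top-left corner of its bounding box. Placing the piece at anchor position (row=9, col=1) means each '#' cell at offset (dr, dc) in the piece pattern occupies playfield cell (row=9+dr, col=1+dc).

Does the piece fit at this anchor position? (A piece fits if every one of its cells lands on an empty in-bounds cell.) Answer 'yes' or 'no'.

Answer: no

Derivation:
Check each piece cell at anchor (9, 1):
  offset (0,0) -> (9,1): occupied ('#') -> FAIL
  offset (1,0) -> (10,1): out of bounds -> FAIL
  offset (1,1) -> (10,2): out of bounds -> FAIL
  offset (1,2) -> (10,3): out of bounds -> FAIL
All cells valid: no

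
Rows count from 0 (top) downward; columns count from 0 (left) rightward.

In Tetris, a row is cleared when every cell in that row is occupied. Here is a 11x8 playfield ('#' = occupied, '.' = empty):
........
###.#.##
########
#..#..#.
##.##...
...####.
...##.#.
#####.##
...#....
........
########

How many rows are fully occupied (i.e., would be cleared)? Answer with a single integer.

Check each row:
  row 0: 8 empty cells -> not full
  row 1: 2 empty cells -> not full
  row 2: 0 empty cells -> FULL (clear)
  row 3: 5 empty cells -> not full
  row 4: 4 empty cells -> not full
  row 5: 4 empty cells -> not full
  row 6: 5 empty cells -> not full
  row 7: 1 empty cell -> not full
  row 8: 7 empty cells -> not full
  row 9: 8 empty cells -> not full
  row 10: 0 empty cells -> FULL (clear)
Total rows cleared: 2

Answer: 2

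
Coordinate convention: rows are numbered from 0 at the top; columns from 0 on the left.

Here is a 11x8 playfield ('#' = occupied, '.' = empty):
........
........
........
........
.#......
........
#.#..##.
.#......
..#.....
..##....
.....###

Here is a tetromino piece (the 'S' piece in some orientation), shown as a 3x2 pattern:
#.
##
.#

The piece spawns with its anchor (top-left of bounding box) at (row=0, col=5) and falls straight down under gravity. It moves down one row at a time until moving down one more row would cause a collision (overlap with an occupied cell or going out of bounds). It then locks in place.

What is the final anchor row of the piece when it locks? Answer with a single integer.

Spawn at (row=0, col=5). Try each row:
  row 0: fits
  row 1: fits
  row 2: fits
  row 3: fits
  row 4: blocked -> lock at row 3

Answer: 3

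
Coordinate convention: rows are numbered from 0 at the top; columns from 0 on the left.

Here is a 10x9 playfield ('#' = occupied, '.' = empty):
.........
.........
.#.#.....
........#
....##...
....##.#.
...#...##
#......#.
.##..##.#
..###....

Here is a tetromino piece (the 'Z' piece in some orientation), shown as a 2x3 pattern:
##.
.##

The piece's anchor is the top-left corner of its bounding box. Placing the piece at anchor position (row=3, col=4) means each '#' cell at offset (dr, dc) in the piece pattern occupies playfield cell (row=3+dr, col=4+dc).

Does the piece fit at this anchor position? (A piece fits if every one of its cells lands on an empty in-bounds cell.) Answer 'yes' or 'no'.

Check each piece cell at anchor (3, 4):
  offset (0,0) -> (3,4): empty -> OK
  offset (0,1) -> (3,5): empty -> OK
  offset (1,1) -> (4,5): occupied ('#') -> FAIL
  offset (1,2) -> (4,6): empty -> OK
All cells valid: no

Answer: no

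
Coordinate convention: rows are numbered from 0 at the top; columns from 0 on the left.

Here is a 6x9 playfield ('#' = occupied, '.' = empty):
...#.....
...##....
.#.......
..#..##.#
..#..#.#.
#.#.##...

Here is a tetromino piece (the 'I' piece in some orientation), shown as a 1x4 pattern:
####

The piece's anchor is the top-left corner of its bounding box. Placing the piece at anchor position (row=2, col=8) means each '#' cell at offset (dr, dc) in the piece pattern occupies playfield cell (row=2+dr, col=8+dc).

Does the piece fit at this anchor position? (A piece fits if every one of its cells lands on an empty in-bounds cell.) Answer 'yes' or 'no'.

Check each piece cell at anchor (2, 8):
  offset (0,0) -> (2,8): empty -> OK
  offset (0,1) -> (2,9): out of bounds -> FAIL
  offset (0,2) -> (2,10): out of bounds -> FAIL
  offset (0,3) -> (2,11): out of bounds -> FAIL
All cells valid: no

Answer: no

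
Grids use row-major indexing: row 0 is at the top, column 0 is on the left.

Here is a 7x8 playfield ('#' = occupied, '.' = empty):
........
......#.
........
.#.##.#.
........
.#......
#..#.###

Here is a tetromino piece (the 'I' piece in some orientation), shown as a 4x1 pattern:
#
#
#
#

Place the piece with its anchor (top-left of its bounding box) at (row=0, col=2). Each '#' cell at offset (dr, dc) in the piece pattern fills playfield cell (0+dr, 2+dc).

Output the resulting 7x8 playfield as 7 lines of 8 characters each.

Fill (0+0,2+0) = (0,2)
Fill (0+1,2+0) = (1,2)
Fill (0+2,2+0) = (2,2)
Fill (0+3,2+0) = (3,2)

Answer: ..#.....
..#...#.
..#.....
.####.#.
........
.#......
#..#.###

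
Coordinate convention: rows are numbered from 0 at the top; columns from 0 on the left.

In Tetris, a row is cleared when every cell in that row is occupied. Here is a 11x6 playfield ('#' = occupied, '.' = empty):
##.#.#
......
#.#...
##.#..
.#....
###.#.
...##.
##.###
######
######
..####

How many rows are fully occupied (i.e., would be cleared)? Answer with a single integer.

Answer: 2

Derivation:
Check each row:
  row 0: 2 empty cells -> not full
  row 1: 6 empty cells -> not full
  row 2: 4 empty cells -> not full
  row 3: 3 empty cells -> not full
  row 4: 5 empty cells -> not full
  row 5: 2 empty cells -> not full
  row 6: 4 empty cells -> not full
  row 7: 1 empty cell -> not full
  row 8: 0 empty cells -> FULL (clear)
  row 9: 0 empty cells -> FULL (clear)
  row 10: 2 empty cells -> not full
Total rows cleared: 2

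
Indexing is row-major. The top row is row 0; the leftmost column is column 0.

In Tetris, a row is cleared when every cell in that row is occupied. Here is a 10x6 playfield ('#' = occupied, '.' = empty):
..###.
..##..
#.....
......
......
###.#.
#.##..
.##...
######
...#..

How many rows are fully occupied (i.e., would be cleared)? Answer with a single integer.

Check each row:
  row 0: 3 empty cells -> not full
  row 1: 4 empty cells -> not full
  row 2: 5 empty cells -> not full
  row 3: 6 empty cells -> not full
  row 4: 6 empty cells -> not full
  row 5: 2 empty cells -> not full
  row 6: 3 empty cells -> not full
  row 7: 4 empty cells -> not full
  row 8: 0 empty cells -> FULL (clear)
  row 9: 5 empty cells -> not full
Total rows cleared: 1

Answer: 1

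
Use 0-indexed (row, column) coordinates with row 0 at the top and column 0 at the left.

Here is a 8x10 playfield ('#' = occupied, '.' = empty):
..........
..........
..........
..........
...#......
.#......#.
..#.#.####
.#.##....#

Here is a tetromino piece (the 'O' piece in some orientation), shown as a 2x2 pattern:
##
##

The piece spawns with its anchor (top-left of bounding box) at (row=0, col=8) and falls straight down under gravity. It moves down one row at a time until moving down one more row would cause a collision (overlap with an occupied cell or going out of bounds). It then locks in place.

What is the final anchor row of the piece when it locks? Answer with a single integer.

Spawn at (row=0, col=8). Try each row:
  row 0: fits
  row 1: fits
  row 2: fits
  row 3: fits
  row 4: blocked -> lock at row 3

Answer: 3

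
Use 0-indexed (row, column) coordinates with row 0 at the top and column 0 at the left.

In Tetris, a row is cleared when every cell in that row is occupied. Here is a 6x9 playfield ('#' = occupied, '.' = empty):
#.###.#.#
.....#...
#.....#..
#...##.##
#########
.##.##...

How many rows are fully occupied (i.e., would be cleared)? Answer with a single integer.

Check each row:
  row 0: 3 empty cells -> not full
  row 1: 8 empty cells -> not full
  row 2: 7 empty cells -> not full
  row 3: 4 empty cells -> not full
  row 4: 0 empty cells -> FULL (clear)
  row 5: 5 empty cells -> not full
Total rows cleared: 1

Answer: 1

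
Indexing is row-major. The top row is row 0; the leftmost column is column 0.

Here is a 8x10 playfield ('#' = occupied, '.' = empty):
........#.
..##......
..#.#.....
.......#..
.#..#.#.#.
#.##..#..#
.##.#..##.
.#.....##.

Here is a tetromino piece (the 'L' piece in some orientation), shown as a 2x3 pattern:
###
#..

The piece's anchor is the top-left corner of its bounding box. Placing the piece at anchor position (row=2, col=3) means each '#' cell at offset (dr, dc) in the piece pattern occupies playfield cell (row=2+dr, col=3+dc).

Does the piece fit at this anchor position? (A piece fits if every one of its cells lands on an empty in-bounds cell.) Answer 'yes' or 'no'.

Answer: no

Derivation:
Check each piece cell at anchor (2, 3):
  offset (0,0) -> (2,3): empty -> OK
  offset (0,1) -> (2,4): occupied ('#') -> FAIL
  offset (0,2) -> (2,5): empty -> OK
  offset (1,0) -> (3,3): empty -> OK
All cells valid: no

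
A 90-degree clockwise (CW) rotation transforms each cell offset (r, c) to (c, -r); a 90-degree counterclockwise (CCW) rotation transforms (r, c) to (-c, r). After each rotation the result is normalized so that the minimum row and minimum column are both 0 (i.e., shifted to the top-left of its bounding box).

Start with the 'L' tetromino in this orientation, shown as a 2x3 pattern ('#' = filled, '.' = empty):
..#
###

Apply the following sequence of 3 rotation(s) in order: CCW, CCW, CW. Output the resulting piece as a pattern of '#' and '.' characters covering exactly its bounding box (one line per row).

Start:
..#
###
After rotation 1 (CCW):
##
.#
.#
After rotation 2 (CCW):
###
#..
After rotation 3 (CW):
##
.#
.#

Answer: ##
.#
.#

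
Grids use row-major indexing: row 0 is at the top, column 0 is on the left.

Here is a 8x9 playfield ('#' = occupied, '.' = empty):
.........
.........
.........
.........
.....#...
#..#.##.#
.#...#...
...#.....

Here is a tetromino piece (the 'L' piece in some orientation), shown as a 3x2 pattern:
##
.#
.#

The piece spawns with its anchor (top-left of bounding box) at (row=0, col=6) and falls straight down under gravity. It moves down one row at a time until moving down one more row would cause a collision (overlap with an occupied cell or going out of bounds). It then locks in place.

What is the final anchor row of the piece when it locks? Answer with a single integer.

Spawn at (row=0, col=6). Try each row:
  row 0: fits
  row 1: fits
  row 2: fits
  row 3: fits
  row 4: fits
  row 5: blocked -> lock at row 4

Answer: 4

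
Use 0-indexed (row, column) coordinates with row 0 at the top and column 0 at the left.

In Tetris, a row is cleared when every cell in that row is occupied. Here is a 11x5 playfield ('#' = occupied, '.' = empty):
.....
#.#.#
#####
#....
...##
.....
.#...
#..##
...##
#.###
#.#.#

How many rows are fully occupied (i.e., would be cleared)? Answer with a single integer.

Check each row:
  row 0: 5 empty cells -> not full
  row 1: 2 empty cells -> not full
  row 2: 0 empty cells -> FULL (clear)
  row 3: 4 empty cells -> not full
  row 4: 3 empty cells -> not full
  row 5: 5 empty cells -> not full
  row 6: 4 empty cells -> not full
  row 7: 2 empty cells -> not full
  row 8: 3 empty cells -> not full
  row 9: 1 empty cell -> not full
  row 10: 2 empty cells -> not full
Total rows cleared: 1

Answer: 1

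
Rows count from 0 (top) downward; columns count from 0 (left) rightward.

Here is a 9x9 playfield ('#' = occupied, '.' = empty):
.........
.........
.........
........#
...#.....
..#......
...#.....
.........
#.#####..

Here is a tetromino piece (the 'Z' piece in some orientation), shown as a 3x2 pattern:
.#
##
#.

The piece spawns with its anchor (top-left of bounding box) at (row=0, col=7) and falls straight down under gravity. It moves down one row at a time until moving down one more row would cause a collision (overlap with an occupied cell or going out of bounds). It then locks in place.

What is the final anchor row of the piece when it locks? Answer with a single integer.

Answer: 1

Derivation:
Spawn at (row=0, col=7). Try each row:
  row 0: fits
  row 1: fits
  row 2: blocked -> lock at row 1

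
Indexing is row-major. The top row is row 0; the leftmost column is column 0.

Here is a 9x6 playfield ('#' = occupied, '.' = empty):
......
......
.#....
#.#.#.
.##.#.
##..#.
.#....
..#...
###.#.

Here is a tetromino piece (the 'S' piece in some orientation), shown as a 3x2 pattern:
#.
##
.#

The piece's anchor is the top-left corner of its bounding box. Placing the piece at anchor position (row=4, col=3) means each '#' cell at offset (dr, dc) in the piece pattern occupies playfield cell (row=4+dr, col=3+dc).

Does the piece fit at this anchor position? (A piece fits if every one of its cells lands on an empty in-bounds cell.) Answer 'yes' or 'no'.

Check each piece cell at anchor (4, 3):
  offset (0,0) -> (4,3): empty -> OK
  offset (1,0) -> (5,3): empty -> OK
  offset (1,1) -> (5,4): occupied ('#') -> FAIL
  offset (2,1) -> (6,4): empty -> OK
All cells valid: no

Answer: no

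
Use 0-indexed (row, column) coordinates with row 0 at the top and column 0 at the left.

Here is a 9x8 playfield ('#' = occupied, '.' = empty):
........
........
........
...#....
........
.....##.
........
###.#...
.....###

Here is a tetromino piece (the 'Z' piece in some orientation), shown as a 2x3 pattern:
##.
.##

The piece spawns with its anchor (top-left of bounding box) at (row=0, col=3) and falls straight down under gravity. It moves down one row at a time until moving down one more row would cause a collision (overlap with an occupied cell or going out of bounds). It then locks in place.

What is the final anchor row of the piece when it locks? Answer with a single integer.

Spawn at (row=0, col=3). Try each row:
  row 0: fits
  row 1: fits
  row 2: fits
  row 3: blocked -> lock at row 2

Answer: 2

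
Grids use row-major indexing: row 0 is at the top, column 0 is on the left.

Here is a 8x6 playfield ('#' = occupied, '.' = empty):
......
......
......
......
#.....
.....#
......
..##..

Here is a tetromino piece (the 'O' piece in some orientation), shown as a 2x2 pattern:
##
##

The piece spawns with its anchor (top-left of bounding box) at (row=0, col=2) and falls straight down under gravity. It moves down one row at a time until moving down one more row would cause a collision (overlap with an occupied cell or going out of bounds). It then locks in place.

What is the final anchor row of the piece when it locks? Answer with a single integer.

Spawn at (row=0, col=2). Try each row:
  row 0: fits
  row 1: fits
  row 2: fits
  row 3: fits
  row 4: fits
  row 5: fits
  row 6: blocked -> lock at row 5

Answer: 5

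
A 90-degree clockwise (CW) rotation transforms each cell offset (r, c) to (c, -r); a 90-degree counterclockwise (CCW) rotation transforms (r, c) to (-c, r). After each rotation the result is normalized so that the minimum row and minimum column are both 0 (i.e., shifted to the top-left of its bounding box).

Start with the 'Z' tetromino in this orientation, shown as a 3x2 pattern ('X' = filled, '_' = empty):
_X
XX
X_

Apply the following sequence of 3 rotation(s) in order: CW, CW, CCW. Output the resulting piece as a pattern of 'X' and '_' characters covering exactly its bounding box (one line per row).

Answer: XX_
_XX

Derivation:
Start:
_X
XX
X_
After rotation 1 (CW):
XX_
_XX
After rotation 2 (CW):
_X
XX
X_
After rotation 3 (CCW):
XX_
_XX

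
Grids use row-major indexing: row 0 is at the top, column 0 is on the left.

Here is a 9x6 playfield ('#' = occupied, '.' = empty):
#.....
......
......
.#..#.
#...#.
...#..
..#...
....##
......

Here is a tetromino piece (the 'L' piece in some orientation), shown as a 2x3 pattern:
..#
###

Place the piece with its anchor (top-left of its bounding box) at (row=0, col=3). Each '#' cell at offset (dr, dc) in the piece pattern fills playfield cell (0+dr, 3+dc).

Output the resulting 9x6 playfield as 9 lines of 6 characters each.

Fill (0+0,3+2) = (0,5)
Fill (0+1,3+0) = (1,3)
Fill (0+1,3+1) = (1,4)
Fill (0+1,3+2) = (1,5)

Answer: #....#
...###
......
.#..#.
#...#.
...#..
..#...
....##
......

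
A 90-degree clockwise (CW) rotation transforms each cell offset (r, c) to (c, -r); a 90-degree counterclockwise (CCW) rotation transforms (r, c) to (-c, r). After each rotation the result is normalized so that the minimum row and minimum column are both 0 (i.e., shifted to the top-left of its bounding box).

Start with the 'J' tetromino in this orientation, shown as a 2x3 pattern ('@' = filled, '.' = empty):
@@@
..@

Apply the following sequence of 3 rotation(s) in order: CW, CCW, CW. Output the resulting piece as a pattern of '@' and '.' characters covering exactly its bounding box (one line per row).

Answer: .@
.@
@@

Derivation:
Start:
@@@
..@
After rotation 1 (CW):
.@
.@
@@
After rotation 2 (CCW):
@@@
..@
After rotation 3 (CW):
.@
.@
@@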